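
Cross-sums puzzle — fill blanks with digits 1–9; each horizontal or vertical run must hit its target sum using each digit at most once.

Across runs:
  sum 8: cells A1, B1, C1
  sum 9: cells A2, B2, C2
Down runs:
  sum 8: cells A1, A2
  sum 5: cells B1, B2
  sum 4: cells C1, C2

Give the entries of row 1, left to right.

3, 4, 1

4 in 2 cells must be {1,3}.
Nothing is forced directly, so branch on C1, whose candidates are 1 or 3. If C1 = 3: that forces A1 = 1, B1 = 4, after which A2 would have to be in {1,2,3,4,5,6} for the 9 across but in {7} for the 8 down — contradiction. So C1 = 1.
C2 = 4 − 1 = 3 completes the 4 down.
Nothing is forced directly, so branch on A2, whose candidates are 1 or 2 or 5. If A2 = 1: then A1 would have to be in {2,3,4,5} for the 8 across but in {7} for the 8 down — contradiction. If A2 = 2: then A1 would have to be in {2,3,4,5} for the 8 across but in {6} for the 8 down — contradiction. So A2 = 5.
A1 = 8 − 5 = 3 completes the 8 down.
B1 = 8 − 4 = 4 completes the 8 across.
B2 = 9 − 8 = 1 completes the 9 across.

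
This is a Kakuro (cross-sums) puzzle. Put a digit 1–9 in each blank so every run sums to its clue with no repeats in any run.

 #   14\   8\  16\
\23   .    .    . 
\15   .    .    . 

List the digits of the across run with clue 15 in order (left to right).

23 in 3 cells must be {6,8,9}; 16 in 2 cells must be {7,9}.
The 23 across and the 8 down share only 6, so R1C2 = 6.
Given what's placed, R1C3 must be 9 to fit the 23 across and 16 down.
R2C2 = 8 − 6 = 2 completes the 8 down.
R2C3 = 16 − 9 = 7 completes the 16 down.
R1C1 = 23 − 15 = 8 completes the 23 across.
R2C1 = 15 − 9 = 6 completes the 15 across.

6 2 7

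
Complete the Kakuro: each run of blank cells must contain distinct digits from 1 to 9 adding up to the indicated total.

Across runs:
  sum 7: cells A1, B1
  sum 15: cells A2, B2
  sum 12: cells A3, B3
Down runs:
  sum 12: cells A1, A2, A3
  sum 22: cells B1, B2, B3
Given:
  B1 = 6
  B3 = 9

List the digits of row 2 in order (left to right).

A1 = 7 − 6 = 1 completes the 7 across.
B2 = 22 − 15 = 7 completes the 22 down.
A3 = 12 − 9 = 3 completes the 12 across.
A2 = 15 − 7 = 8 completes the 15 across.

8 7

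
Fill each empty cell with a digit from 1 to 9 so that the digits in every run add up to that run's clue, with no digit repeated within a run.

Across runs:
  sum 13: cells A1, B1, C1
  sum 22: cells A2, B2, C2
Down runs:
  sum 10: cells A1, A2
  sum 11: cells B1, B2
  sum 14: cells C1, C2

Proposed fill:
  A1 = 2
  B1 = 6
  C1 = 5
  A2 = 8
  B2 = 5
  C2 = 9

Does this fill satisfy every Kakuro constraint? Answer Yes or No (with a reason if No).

Yes

Across: 2+6+5=13; 8+5+9=22. Down: 2+8=10; 6+5=11; 5+9=14. No digit repeats within any run.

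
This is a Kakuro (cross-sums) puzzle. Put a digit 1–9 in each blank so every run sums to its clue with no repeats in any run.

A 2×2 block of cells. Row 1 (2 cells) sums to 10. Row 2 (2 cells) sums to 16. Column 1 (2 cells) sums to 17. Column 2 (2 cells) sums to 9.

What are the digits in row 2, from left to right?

9 7

16 in 2 cells must be {7,9}; 17 in 2 cells must be {8,9}.
The 16 across and the 17 down share only 9, so (2,1) = 9.
(2,2) = 16 − 9 = 7 completes the 16 across.
(1,1) = 17 − 9 = 8 completes the 17 down.
(1,2) = 10 − 8 = 2 completes the 10 across.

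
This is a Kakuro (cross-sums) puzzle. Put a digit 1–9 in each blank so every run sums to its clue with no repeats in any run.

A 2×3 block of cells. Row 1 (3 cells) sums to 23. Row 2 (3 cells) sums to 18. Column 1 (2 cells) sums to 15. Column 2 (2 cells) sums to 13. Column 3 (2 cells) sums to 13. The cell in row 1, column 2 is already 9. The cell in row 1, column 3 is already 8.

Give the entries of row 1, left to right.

6, 9, 8

23 in 3 cells must be {6,8,9}.
(1,1) = 23 − 17 = 6 completes the 23 across.
(2,1) = 15 − 6 = 9 completes the 15 down.
(2,2) = 13 − 9 = 4 completes the 13 down.
(2,3) = 18 − 13 = 5 completes the 18 across.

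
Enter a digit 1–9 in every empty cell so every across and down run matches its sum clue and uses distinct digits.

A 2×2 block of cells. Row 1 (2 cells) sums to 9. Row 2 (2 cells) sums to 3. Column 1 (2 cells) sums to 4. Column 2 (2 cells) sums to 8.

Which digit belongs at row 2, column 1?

3 in 2 cells must be {1,2}; 4 in 2 cells must be {1,3}.
The 3 across and the 4 down share only 1, so (2,1) = 1.
(2,2) = 3 − 1 = 2 completes the 3 across.
(1,1) = 4 − 1 = 3 completes the 4 down.
(1,2) = 9 − 3 = 6 completes the 9 across.

1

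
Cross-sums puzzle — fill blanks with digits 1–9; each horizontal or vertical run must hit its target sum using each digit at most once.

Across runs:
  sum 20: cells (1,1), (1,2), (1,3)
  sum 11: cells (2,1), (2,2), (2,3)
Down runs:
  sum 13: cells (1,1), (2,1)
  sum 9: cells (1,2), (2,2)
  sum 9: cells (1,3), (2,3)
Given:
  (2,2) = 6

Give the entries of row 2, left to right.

4 6 1

(1,2) = 9 − 6 = 3 completes the 9 down.
Given what's placed, (1,3) must be 8 to fit the 20 across and 9 down.
(2,1) = 4: the only remaining digit allowed by both the 11 across and the 13 down.
(2,3) = 11 − 10 = 1 completes the 11 across.
(1,1) = 20 − 11 = 9 completes the 20 across.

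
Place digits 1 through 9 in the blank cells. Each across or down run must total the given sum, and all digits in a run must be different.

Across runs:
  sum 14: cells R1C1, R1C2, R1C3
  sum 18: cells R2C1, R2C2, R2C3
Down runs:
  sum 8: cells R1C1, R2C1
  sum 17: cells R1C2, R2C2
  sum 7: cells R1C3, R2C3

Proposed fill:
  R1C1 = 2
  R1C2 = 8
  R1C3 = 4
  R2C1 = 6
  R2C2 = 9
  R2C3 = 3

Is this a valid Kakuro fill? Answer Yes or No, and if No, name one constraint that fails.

Yes

Across: 2+8+4=14; 6+9+3=18. Down: 2+6=8; 8+9=17; 4+3=7. No digit repeats within any run.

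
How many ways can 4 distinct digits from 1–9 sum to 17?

9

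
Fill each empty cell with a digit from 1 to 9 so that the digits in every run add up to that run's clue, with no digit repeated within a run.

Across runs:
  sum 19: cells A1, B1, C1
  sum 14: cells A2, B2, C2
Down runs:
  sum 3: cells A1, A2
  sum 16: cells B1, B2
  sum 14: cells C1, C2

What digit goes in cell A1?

3 in 2 cells must be {1,2}; 16 in 2 cells must be {7,9}.
The 19 across and the 3 down share only 2, so A1 = 2.
Given what's placed, B1 must be 9 to fit the 19 across and 16 down.
C1 = 19 − 11 = 8 completes the 19 across.
A2 = 3 − 2 = 1 completes the 3 down.
B2 = 16 − 9 = 7 completes the 16 down.
C2 = 14 − 8 = 6 completes the 14 across.

2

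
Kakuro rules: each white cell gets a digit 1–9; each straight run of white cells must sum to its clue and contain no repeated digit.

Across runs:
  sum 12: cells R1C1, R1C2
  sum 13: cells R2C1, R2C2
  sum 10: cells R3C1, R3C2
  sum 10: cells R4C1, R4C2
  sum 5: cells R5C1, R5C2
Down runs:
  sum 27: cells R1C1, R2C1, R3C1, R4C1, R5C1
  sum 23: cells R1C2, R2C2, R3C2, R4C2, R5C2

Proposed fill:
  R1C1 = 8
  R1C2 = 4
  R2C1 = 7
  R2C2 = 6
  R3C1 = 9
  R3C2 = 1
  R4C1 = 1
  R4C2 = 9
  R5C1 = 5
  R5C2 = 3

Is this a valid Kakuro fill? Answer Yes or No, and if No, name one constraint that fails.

No — the across run R5C1–R5C2 sums to 8, not 5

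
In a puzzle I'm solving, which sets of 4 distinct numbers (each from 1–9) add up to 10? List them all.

{1,2,3,4}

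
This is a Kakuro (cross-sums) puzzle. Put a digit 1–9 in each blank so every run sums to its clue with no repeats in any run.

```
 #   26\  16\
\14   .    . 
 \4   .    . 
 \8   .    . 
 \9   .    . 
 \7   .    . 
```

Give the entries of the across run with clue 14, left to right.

4 in 2 cells must be {1,3}; 16 in 5 cells must be {1,2,3,4,6}.
Only 6 fits R1C2 under both its across sum 14 and down sum 16.
R1C1 = 14 − 6 = 8 completes the 14 across.

8 6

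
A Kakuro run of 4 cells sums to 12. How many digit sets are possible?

2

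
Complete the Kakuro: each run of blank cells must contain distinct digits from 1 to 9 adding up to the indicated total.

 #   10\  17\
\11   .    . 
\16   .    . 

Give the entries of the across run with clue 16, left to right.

7, 9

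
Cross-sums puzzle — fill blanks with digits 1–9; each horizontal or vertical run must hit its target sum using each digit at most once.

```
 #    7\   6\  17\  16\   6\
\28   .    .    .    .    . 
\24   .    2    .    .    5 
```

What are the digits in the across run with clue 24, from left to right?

1, 2, 9, 7, 5

17 in 2 cells must be {8,9}; 16 in 2 cells must be {7,9}.
R1C2 = 6 − 2 = 4 completes the 6 down.
R1C5 = 6 − 5 = 1 completes the 6 down.
Given what's placed, R1C1 must be 6 to fit the 28 across and 7 down.
Given what's placed, R1C4 must be 9 to fit the 28 across and 16 down.
R2C1 = 7 − 6 = 1 completes the 7 down.
Given what's placed, R2C3 must be 9 to fit the 24 across and 17 down.
R2C4 = 24 − 17 = 7 completes the 24 across.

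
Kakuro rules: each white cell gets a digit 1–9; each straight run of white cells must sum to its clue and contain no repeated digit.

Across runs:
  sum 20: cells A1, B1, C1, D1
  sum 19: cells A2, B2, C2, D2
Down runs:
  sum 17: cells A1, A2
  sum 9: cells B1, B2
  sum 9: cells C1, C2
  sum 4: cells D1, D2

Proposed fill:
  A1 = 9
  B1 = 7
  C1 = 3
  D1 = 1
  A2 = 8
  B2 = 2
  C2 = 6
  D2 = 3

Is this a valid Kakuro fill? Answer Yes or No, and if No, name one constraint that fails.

Across: 9+7+3+1=20; 8+2+6+3=19. Down: 9+8=17; 7+2=9; 3+6=9; 1+3=4. No digit repeats within any run.

Yes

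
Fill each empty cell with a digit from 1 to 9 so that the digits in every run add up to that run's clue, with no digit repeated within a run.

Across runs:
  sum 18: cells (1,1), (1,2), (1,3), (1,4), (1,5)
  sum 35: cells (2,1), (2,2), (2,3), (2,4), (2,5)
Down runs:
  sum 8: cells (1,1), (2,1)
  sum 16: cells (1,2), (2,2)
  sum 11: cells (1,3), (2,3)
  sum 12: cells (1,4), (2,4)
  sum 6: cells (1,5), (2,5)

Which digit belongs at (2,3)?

8

35 in 5 cells must be {5,6,7,8,9}; 16 in 2 cells must be {7,9}.
Only 7 fits (1,2) under both its across sum 18 and down sum 16.
(2,2) = 16 − 7 = 9 completes the 16 down.
Given what's placed, (2,5) must be 5 to fit the 35 across and 6 down.
(1,5) = 6 − 5 = 1 completes the 6 down.
No cell is forced outright now. (1,4) can only be 3 or 5 (the digits allowed by both its 18 across and its 12 down). If (1,4) = 3: then (2,4) would have to be in {6,7,8} for the 35 across but in {9} for the 12 down — contradiction. So (1,4) = 5.
(2,4) = 12 − 5 = 7 completes the 12 down.
Given what's placed, (2,1) must be 6 to fit the 35 across and 8 down.
(2,3) = 35 − 27 = 8 completes the 35 across.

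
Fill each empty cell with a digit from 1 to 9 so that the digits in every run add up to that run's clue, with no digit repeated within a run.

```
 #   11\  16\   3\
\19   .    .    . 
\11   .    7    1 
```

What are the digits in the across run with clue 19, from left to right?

8, 9, 2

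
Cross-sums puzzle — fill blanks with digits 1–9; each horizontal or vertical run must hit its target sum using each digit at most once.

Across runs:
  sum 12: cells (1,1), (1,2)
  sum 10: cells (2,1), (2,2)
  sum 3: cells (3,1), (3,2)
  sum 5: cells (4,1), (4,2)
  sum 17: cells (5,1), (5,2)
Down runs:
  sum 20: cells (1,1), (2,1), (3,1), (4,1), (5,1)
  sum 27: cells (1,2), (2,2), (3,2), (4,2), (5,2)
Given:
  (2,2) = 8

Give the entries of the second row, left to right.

3 in 2 cells must be {1,2}; 17 in 2 cells must be {8,9}.
(2,1) = 10 − 8 = 2 completes the 10 across.

2 8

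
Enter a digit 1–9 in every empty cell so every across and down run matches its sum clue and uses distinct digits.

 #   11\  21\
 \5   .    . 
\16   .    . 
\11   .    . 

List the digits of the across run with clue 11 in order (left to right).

16 in 2 cells must be {7,9}.
The 5 across and the 21 down share only 4, so R1C2 = 4.
The 16 across and the 11 down share only 7, so R2C1 = 7.
R2C2 = 16 − 7 = 9 completes the 16 across.
R3C1 = 3: the only remaining digit allowed by both the 11 across and the 11 down.
R3C2 = 11 − 3 = 8 completes the 11 across.
R1C1 = 5 − 4 = 1 completes the 5 across.

3 8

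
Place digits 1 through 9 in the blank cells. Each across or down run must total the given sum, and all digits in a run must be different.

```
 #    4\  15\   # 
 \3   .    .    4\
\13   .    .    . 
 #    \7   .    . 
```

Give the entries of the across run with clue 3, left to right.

1 2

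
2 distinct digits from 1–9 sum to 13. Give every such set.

{4,9}; {5,8}; {6,7}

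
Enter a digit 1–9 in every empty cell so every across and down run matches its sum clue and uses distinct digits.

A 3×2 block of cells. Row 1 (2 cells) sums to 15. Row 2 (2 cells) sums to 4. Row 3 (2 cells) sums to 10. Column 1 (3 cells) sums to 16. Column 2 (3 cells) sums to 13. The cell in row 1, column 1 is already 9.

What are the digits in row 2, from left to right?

1, 3

4 in 2 cells must be {1,3}.
(1,2) = 15 − 9 = 6 completes the 15 across.
Given what's placed, (2,2) must be 3 to fit the 4 across and 13 down.
(3,2) = 13 − 9 = 4 completes the 13 down.
(2,1) = 4 − 3 = 1 completes the 4 across.
(3,1) = 10 − 4 = 6 completes the 10 across.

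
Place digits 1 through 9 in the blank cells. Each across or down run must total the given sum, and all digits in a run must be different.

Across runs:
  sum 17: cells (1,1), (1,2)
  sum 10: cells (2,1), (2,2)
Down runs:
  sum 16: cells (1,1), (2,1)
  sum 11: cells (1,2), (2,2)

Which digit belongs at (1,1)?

17 in 2 cells must be {8,9}; 16 in 2 cells must be {7,9}.
The 17 across and the 16 down share only 9, so (1,1) = 9.
(1,2) = 17 − 9 = 8 completes the 17 across.
(2,1) = 16 − 9 = 7 completes the 16 down.
(2,2) = 10 − 7 = 3 completes the 10 across.

9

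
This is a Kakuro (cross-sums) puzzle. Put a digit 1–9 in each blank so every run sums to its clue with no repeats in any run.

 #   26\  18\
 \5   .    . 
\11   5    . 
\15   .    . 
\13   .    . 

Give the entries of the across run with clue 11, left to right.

R1C1 = 4: the only remaining digit allowed by both the 5 across and the 26 down.
R1C2 = 5 − 4 = 1 completes the 5 across.
R2C2 = 11 − 5 = 6 completes the 11 across.
No cell is forced outright now. R3C1 can only be 8 or 9 (the digits allowed by both its 15 across and its 26 down). If R3C1 = 9: then R3C2 would have to be in {6} for the 15 across but in {2,3,4,7,8,9} for the 18 down — contradiction. So R3C1 = 8.
R3C2 = 15 − 8 = 7 completes the 15 across.
R4C1 = 26 − 17 = 9 completes the 26 down.
R4C2 = 13 − 9 = 4 completes the 13 across.

5 6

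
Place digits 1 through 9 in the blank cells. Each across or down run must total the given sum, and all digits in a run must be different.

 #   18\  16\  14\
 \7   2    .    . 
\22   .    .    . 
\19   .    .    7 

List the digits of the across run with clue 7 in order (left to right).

2 4 1

7 in 3 cells must be {1,2,4}.
Given what's placed, R3C1 must be 9 to fit the 19 across and 18 down.
R3C2 = 19 − 16 = 3 completes the 19 across.
R1C2 = 4: the only remaining digit allowed by both the 7 across and the 16 down.
R1C3 = 7 − 6 = 1 completes the 7 across.
R2C1 = 18 − 11 = 7 completes the 18 down.
R2C2 = 16 − 7 = 9 completes the 16 down.
R2C3 = 22 − 16 = 6 completes the 22 across.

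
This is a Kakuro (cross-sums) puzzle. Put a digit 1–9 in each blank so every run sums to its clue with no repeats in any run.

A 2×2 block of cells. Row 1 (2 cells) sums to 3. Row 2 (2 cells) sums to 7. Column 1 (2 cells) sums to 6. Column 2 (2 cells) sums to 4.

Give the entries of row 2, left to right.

4, 3

3 in 2 cells must be {1,2}; 4 in 2 cells must be {1,3}.
The 3 across and the 4 down share only 1, so (1,2) = 1.
(2,2) = 4 − 1 = 3 completes the 4 down.
(1,1) = 3 − 1 = 2 completes the 3 across.
(2,1) = 7 − 3 = 4 completes the 7 across.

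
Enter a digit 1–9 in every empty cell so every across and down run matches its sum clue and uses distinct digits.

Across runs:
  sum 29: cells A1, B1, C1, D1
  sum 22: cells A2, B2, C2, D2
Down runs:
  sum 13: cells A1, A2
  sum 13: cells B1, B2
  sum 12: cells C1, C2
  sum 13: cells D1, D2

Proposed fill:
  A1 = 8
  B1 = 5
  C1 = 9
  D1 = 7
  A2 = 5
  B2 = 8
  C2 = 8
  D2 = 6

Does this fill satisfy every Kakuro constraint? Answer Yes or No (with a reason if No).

No — the across run A2–D2 sums to 27, not 22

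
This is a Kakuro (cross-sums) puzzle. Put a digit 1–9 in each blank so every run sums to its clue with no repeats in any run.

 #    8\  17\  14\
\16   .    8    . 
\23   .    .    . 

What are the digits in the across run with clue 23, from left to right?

6 9 8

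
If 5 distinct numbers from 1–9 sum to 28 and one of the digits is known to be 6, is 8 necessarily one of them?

Counterexample: {1,5,6,7,9} sums to 28 under that restriction without using 8.

No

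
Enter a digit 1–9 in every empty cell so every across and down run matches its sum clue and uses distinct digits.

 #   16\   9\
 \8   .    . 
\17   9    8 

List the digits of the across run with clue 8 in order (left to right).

7 1

17 in 2 cells must be {8,9}; 16 in 2 cells must be {7,9}.
R1C1 = 16 − 9 = 7 completes the 16 down.
R1C2 = 8 − 7 = 1 completes the 8 across.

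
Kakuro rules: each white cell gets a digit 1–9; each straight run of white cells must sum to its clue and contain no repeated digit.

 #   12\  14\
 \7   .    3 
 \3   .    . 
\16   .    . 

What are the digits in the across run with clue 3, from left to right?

3 in 2 cells must be {1,2}; 16 in 2 cells must be {7,9}.
R1C1 = 7 − 3 = 4 completes the 7 across.
R2C2 = 2: the only remaining digit allowed by both the 3 across and the 14 down.
Given what's placed, R3C1 must be 7 to fit the 16 across and 12 down.
R3C2 = 16 − 7 = 9 completes the 16 across.
R2C1 = 3 − 2 = 1 completes the 3 across.

1, 2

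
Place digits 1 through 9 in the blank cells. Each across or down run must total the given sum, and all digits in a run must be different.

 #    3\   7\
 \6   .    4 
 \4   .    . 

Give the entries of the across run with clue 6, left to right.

4 in 2 cells must be {1,3}; 3 in 2 cells must be {1,2}.
R1C1 = 6 − 4 = 2 completes the 6 across.
R2C1 = 3 − 2 = 1 completes the 3 down.
R2C2 = 4 − 1 = 3 completes the 4 across.

2 4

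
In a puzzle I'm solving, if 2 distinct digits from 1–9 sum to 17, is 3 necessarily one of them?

The only way to make 17 from 2 distinct digits is {8,9}, which does not contain 3.

No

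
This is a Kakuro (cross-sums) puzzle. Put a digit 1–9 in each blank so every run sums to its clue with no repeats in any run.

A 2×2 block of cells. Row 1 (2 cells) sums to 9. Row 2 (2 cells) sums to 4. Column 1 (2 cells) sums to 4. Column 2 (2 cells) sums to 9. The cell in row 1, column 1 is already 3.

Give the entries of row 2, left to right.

4 in 2 cells must be {1,3}.
(1,2) = 9 − 3 = 6 completes the 9 across.
(2,1) = 4 − 3 = 1 completes the 4 down.
(2,2) = 4 − 1 = 3 completes the 4 across.

1, 3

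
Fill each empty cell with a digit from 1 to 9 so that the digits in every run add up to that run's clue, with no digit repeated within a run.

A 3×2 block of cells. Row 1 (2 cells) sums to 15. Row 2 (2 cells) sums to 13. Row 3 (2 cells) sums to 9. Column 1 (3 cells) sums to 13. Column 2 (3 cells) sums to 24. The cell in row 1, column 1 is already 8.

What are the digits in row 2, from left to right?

24 in 3 cells must be {7,8,9}.
(1,2) = 15 − 8 = 7 completes the 15 across.
(2,1) = 4: the only remaining digit allowed by both the 13 across and the 13 down.
(2,2) = 13 − 4 = 9 completes the 13 across.
(3,1) = 13 − 12 = 1 completes the 13 down.
(3,2) = 9 − 1 = 8 completes the 9 across.

4 9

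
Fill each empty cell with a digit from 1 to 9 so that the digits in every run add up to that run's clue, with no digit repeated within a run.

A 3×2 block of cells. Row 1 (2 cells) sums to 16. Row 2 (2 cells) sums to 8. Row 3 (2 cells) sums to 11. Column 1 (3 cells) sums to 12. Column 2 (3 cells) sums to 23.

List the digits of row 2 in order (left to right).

16 in 2 cells must be {7,9}; 23 in 3 cells must be {6,8,9}.
The 16 across and the 23 down share only 9, so (1,2) = 9.
Given what's placed, (2,2) must be 6 to fit the 8 across and 23 down.
(3,2) = 23 − 15 = 8 completes the 23 down.
(1,1) = 16 − 9 = 7 completes the 16 across.
(2,1) = 8 − 6 = 2 completes the 8 across.
(3,1) = 11 − 8 = 3 completes the 11 across.

2 6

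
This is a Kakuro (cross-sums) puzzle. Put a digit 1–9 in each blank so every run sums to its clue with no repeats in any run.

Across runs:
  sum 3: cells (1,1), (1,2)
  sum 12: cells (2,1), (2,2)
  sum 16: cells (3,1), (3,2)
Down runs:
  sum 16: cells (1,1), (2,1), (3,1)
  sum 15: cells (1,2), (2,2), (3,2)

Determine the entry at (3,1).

7

3 in 2 cells must be {1,2}; 16 in 2 cells must be {7,9}.
Nothing is forced directly, so branch on (3,2), whose candidates are 7 or 9. If (3,2) = 7: that forces (1,2) = 2, after which (2,2) would have to be in {3,4,5,7,8,9} for the 12 across but in {6} for the 15 down — contradiction. So (3,2) = 9.
(3,1) = 16 − 9 = 7 completes the 16 across.
Given what's placed, (1,1) must be 1 to fit the 3 across and 16 down.
(1,2) = 3 − 1 = 2 completes the 3 across.
(2,1) = 16 − 8 = 8 completes the 16 down.
(2,2) = 12 − 8 = 4 completes the 12 across.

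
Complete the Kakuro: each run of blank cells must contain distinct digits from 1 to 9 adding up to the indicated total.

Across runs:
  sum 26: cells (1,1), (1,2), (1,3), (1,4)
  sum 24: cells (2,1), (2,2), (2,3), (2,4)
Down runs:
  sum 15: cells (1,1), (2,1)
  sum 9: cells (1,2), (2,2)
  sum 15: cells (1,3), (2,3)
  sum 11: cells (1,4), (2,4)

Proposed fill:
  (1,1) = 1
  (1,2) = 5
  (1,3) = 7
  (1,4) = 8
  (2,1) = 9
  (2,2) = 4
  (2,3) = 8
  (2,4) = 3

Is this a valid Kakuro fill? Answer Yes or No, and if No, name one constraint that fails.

No — the across run (1,1)–(1,4) sums to 21, not 26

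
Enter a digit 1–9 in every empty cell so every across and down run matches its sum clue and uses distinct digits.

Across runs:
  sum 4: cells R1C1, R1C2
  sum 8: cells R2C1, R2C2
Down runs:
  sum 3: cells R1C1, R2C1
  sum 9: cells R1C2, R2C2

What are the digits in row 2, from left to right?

2, 6

4 in 2 cells must be {1,3}; 3 in 2 cells must be {1,2}.
The 4 across and the 3 down share only 1, so R1C1 = 1.
R1C2 = 4 − 1 = 3 completes the 4 across.
R2C1 = 3 − 1 = 2 completes the 3 down.
R2C2 = 8 − 2 = 6 completes the 8 across.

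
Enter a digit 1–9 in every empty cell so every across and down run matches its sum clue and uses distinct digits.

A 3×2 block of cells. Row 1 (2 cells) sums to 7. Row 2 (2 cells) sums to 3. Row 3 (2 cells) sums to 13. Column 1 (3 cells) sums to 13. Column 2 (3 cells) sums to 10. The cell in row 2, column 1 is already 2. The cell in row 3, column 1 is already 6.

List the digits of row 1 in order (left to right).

5, 2

3 in 2 cells must be {1,2}.
(1,1) = 13 − 8 = 5 completes the 13 down.
(1,2) = 7 − 5 = 2 completes the 7 across.
(2,2) = 3 − 2 = 1 completes the 3 across.
(3,2) = 13 − 6 = 7 completes the 13 across.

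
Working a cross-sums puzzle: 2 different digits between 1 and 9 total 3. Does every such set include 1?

Yes

The only way to make 3 from 2 distinct digits is {1,2}, which contains 1.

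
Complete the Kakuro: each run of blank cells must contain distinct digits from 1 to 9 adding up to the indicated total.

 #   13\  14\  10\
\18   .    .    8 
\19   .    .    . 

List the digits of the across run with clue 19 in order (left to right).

R2C3 = 10 − 8 = 2 completes the 10 down.
Nothing is forced directly, so branch on R1C2, whose candidates are 6 or 9. If R1C2 = 9: then R1C1 would have to be in {1} for the 18 across but in {4,5,6,7,8,9} for the 13 down — contradiction. So R1C2 = 6.
R1C1 = 18 − 14 = 4 completes the 18 across.
R2C1 = 13 − 4 = 9 completes the 13 down.
R2C2 = 19 − 11 = 8 completes the 19 across.

9, 8, 2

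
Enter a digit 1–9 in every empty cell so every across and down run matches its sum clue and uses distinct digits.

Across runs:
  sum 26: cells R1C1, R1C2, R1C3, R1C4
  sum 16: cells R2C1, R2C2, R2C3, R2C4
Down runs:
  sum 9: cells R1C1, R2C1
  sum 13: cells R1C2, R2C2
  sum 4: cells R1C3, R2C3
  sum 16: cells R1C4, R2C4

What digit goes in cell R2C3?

1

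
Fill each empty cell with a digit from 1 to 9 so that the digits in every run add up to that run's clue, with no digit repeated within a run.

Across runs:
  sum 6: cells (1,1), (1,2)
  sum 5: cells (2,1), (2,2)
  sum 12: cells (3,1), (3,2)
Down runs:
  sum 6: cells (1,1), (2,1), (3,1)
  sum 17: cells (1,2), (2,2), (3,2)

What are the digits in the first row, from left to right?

1, 5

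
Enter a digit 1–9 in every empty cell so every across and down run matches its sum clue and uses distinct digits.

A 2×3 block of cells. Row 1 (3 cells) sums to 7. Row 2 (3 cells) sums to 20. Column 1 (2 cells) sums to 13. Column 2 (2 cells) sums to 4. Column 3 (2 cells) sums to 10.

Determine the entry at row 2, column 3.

8

7 in 3 cells must be {1,2,4}; 4 in 2 cells must be {1,3}.
The 7 across and the 13 down share only 4, so (1,1) = 4.
Given what's placed, (1,2) must be 1 to fit the 7 across and 4 down.
(1,3) = 7 − 5 = 2 completes the 7 across.
(2,1) = 13 − 4 = 9 completes the 13 down.
(2,2) = 4 − 1 = 3 completes the 4 down.
(2,3) = 20 − 12 = 8 completes the 20 across.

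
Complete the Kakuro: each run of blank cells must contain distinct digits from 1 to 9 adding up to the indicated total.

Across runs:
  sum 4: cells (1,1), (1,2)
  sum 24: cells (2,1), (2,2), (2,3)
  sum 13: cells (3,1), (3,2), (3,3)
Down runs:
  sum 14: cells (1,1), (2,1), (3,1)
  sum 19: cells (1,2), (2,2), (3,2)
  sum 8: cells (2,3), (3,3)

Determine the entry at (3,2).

7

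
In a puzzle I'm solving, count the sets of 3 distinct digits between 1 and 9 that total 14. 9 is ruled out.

6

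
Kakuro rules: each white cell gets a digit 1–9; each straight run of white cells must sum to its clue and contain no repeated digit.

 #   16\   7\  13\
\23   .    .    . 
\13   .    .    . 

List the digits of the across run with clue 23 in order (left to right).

9 6 8

23 in 3 cells must be {6,8,9}; 16 in 2 cells must be {7,9}.
The 23 across and the 16 down share only 9, so R1C1 = 9.
Given what's placed, R1C2 must be 6 to fit the 23 across and 7 down.
R1C3 = 23 − 15 = 8 completes the 23 across.
R2C1 = 16 − 9 = 7 completes the 16 down.
R2C2 = 7 − 6 = 1 completes the 7 down.
R2C3 = 13 − 8 = 5 completes the 13 across.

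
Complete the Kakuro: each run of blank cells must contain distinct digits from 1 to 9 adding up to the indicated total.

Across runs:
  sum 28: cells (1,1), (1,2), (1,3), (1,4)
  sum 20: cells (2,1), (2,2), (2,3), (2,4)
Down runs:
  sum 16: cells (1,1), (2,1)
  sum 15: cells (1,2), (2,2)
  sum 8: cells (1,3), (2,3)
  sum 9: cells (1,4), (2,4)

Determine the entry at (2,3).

16 in 2 cells must be {7,9}.
Nothing is forced directly, so branch on (1,1), whose candidates are 7 or 9. If (1,1) = 7: then (1,3) would have to be in {4,8,9} for the 28 across but in {1,2,3,5,6,7} for the 8 down — contradiction. So (1,1) = 9.
(2,1) = 16 − 9 = 7 completes the 16 down.
Nothing is forced directly, so branch on (1,2), whose candidates are 6 or 7 or 8. If (1,2) = 7: then (1,3) would have to be in {4,8} for the 28 across but in {1,2,3,5,6,7} for the 8 down — contradiction. If (1,2) = 8: then (2,2) would have to be in {1,2,3,4,5,6,8,9} for the 20 across but in {7} for the 15 down — contradiction. So (1,2) = 6.
(1,3) = 5: the only remaining digit allowed by both the 28 across and the 8 down.
(1,4) = 28 − 20 = 8 completes the 28 across.
(2,2) = 15 − 6 = 9 completes the 15 down.
(2,3) = 8 − 5 = 3 completes the 8 down.

3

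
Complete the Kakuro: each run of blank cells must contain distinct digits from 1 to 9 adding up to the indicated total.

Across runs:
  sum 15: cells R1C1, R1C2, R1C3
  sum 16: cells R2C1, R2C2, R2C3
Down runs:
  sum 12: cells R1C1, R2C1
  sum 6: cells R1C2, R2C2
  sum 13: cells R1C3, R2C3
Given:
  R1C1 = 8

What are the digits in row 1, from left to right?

8 1 6

R2C1 = 12 − 8 = 4 completes the 12 down.
R2C2 = 5: the only remaining digit allowed by both the 16 across and the 6 down.
R2C3 = 16 − 9 = 7 completes the 16 across.
R1C2 = 6 − 5 = 1 completes the 6 down.
R1C3 = 15 − 9 = 6 completes the 15 across.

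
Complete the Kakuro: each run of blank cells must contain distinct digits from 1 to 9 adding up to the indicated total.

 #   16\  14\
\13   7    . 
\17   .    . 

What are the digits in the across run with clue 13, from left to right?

7 6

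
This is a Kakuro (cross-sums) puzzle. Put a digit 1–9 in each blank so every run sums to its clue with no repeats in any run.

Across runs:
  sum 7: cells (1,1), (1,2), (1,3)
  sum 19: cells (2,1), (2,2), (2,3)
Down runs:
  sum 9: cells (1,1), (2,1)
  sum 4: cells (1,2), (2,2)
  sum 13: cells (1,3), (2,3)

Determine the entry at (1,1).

2

7 in 3 cells must be {1,2,4}; 4 in 2 cells must be {1,3}.
The 7 across and the 4 down share only 1, so (1,2) = 1.
Given what's placed, (1,3) must be 4 to fit the 7 across and 13 down.
(2,2) = 4 − 1 = 3 completes the 4 down.
(2,3) = 13 − 4 = 9 completes the 13 down.
(1,1) = 7 − 5 = 2 completes the 7 across.
(2,1) = 19 − 12 = 7 completes the 19 across.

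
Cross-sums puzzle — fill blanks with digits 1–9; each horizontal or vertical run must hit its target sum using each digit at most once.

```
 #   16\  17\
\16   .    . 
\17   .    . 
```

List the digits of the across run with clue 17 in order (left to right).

16 in 2 cells must be {7,9}; 17 in 2 cells must be {8,9}.
The 16 across and the 17 down share only 9, so R1C2 = 9.
The 17 across and the 16 down share only 9, so R2C1 = 9.
R2C2 = 17 − 9 = 8 completes the 17 across.
R1C1 = 16 − 9 = 7 completes the 16 across.

9, 8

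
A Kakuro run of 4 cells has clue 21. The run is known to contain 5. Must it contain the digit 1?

Counterexample: {2,5,6,8} sums to 21 under that restriction without using 1.

No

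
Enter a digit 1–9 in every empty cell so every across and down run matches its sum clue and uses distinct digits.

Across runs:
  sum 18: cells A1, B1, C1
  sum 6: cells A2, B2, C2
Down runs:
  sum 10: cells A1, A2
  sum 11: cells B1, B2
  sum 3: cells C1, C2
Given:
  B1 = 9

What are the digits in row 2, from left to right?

6 in 3 cells must be {1,2,3}; 3 in 2 cells must be {1,2}.
B2 = 11 − 9 = 2 completes the 11 down.
Given what's placed, C2 must be 1 to fit the 6 across and 3 down.
C1 = 3 − 1 = 2 completes the 3 down.
A2 = 6 − 3 = 3 completes the 6 across.
A1 = 18 − 11 = 7 completes the 18 across.

3 2 1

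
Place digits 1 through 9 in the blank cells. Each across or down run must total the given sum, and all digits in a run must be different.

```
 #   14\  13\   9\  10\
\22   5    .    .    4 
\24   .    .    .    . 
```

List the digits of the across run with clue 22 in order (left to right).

5, 6, 7, 4

R2C1 = 14 − 5 = 9 completes the 14 down.
R2C4 = 10 − 4 = 6 completes the 10 down.
Nothing is forced directly, so branch on R1C2, whose candidates are 6 or 7. If R1C2 = 7: that forces R1C3 = 6, after which R2C2 would have to be in {1,2,4,5,7,8} for the 24 across but in {6} for the 13 down — contradiction. So R1C2 = 6.
R1C3 = 22 − 15 = 7 completes the 22 across.
R2C2 = 13 − 6 = 7 completes the 13 down.
R2C3 = 24 − 22 = 2 completes the 24 across.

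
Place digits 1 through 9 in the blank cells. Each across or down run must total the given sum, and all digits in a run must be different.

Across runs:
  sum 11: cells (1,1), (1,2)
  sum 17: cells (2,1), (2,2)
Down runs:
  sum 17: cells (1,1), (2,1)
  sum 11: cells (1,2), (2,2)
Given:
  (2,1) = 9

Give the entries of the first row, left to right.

17 in 2 cells must be {8,9}.
(1,1) = 17 − 9 = 8 completes the 17 down.
(1,2) = 11 − 8 = 3 completes the 11 across.
(2,2) = 17 − 9 = 8 completes the 17 across.

8 3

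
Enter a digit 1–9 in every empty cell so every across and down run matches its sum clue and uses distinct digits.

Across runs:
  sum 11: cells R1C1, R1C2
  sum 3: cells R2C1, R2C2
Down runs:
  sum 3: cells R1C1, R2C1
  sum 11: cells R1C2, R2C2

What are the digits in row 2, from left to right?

1 2

3 in 2 cells must be {1,2}.
The 11 across and the 3 down share only 2, so R1C1 = 2.
R1C2 = 11 − 2 = 9 completes the 11 across.
R2C1 = 3 − 2 = 1 completes the 3 down.
R2C2 = 3 − 1 = 2 completes the 3 across.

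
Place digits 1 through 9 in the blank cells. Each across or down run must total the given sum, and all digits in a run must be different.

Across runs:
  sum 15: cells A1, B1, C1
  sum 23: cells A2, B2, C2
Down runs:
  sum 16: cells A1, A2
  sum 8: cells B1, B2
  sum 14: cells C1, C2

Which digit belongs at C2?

8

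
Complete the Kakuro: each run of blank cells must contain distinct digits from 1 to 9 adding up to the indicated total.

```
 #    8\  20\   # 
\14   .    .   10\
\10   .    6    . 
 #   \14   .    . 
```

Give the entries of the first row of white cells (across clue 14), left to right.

5, 9

No cell is forced outright now. R1C1 can only be 5 or 6 (the digits allowed by both its 14 across and its 8 down). If R1C1 = 6: then R1C2 would have to be in {8} for the 14 across but in {5,9} for the 20 down — contradiction. So R1C1 = 5.
R1C2 = 14 − 5 = 9 completes the 14 across.
R2C1 = 8 − 5 = 3 completes the 8 down.
R2C3 = 10 − 9 = 1 completes the 10 across.
R3C2 = 20 − 15 = 5 completes the 20 down.
R3C3 = 14 − 5 = 9 completes the 14 across.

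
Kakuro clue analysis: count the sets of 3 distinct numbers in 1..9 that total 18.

7

3 distinct digits from 1–9 sum between 6 and 24.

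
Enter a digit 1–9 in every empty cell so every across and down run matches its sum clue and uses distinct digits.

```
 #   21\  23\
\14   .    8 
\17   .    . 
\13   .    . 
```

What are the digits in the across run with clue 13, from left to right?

17 in 2 cells must be {8,9}; 23 in 3 cells must be {6,8,9}.
R1C1 = 14 − 8 = 6 completes the 14 across.
R2C1 = 8: the only remaining digit allowed by both the 17 across and the 21 down.
R2C2 = 17 − 8 = 9 completes the 17 across.
R3C1 = 21 − 14 = 7 completes the 21 down.
R3C2 = 13 − 7 = 6 completes the 13 across.

7 6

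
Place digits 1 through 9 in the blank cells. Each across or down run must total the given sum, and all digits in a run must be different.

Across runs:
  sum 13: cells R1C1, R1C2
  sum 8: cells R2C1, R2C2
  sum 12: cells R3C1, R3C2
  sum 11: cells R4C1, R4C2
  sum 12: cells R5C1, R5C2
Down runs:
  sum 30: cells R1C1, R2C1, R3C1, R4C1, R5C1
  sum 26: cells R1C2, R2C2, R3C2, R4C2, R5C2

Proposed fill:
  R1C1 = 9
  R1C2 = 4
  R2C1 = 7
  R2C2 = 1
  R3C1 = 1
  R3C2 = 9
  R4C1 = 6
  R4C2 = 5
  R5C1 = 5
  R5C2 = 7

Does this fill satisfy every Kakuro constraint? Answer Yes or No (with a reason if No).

No — the across run R3C1–R3C2 sums to 10, not 12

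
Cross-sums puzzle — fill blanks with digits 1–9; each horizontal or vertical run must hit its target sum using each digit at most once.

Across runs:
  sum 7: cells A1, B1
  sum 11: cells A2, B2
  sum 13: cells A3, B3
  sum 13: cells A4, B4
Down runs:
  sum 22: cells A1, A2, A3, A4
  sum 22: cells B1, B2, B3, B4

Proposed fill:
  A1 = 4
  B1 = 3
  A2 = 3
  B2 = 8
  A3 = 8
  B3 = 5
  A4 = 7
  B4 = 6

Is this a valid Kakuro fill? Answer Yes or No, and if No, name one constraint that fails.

Yes

Across: 4+3=7; 3+8=11; 8+5=13; 7+6=13. Down: 4+3+8+7=22; 3+8+5+6=22. No digit repeats within any run.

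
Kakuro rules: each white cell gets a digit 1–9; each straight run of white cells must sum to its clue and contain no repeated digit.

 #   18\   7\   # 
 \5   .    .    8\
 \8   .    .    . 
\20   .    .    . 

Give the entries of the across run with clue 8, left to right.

7 in 3 cells must be {1,2,4}.
Only 4 fits R3C2 under both its across sum 20 and down sum 7.
Given what's placed, R3C3 must be 7 to fit the 20 across and 8 down.
R2C3 = 8 − 7 = 1 completes the 8 down.
R3C1 = 20 − 11 = 9 completes the 20 across.
R2C2 = 2: the only remaining digit allowed by both the 8 across and the 7 down.
R1C2 = 7 − 6 = 1 completes the 7 down.
R2C1 = 8 − 3 = 5 completes the 8 across.

5 2 1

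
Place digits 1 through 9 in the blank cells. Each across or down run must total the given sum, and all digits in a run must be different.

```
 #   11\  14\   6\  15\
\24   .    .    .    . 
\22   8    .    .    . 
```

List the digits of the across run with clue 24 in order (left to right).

R1C1 = 11 − 8 = 3 completes the 11 down.
No cell is forced outright now. R1C3 can only be 4 or 5 (the digits allowed by both its 24 across and its 6 down). If R1C3 = 5: that forces R1C2 = 9, R1C4 = 7, R2C2 = 5, after which R2C3 would have to be in {2,3,6,7} for the 22 across but in {1} for the 6 down — contradiction. So R1C3 = 4.
R2C3 = 6 − 4 = 2 completes the 6 down.
No cell is forced outright now. R2C2 can only be 5 or 9 (the digits allowed by both its 22 across and its 14 down). If R2C2 = 9: then R1C2 would have to be in {8,9} for the 24 across but in {5} for the 14 down — contradiction. So R2C2 = 5.
R1C2 = 14 − 5 = 9 completes the 14 down.
R1C4 = 24 − 16 = 8 completes the 24 across.
R2C4 = 22 − 15 = 7 completes the 22 across.

3, 9, 4, 8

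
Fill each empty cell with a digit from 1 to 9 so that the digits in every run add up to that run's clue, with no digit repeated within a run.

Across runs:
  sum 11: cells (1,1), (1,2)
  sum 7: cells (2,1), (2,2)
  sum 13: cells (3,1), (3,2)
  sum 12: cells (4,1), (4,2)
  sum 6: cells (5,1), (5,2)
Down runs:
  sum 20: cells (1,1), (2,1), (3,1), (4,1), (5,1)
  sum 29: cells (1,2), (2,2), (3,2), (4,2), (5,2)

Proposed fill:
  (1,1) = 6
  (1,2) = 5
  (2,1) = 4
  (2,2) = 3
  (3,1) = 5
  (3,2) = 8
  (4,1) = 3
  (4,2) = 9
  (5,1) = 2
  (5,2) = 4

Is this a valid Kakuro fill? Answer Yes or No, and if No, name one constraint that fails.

Yes

Across: 6+5=11; 4+3=7; 5+8=13; 3+9=12; 2+4=6. Down: 6+4+5+3+2=20; 5+3+8+9+4=29. No digit repeats within any run.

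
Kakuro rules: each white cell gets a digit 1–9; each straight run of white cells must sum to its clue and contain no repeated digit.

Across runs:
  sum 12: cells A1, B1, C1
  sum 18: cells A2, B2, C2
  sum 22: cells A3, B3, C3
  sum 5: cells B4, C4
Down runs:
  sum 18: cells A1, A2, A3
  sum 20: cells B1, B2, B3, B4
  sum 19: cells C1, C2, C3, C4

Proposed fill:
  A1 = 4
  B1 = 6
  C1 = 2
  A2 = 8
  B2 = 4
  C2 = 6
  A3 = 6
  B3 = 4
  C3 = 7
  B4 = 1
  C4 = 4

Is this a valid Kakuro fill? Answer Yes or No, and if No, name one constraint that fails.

No — the across run A3–C3 sums to 17, not 22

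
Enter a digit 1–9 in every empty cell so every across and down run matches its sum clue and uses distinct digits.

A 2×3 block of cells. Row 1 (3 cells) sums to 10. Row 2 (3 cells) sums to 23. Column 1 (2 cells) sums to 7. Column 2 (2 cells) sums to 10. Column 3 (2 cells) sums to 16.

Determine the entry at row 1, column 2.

23 in 3 cells must be {6,8,9}; 16 in 2 cells must be {7,9}.
The 10 across and the 16 down share only 7, so (1,3) = 7.
The 23 across and the 7 down share only 6, so (2,1) = 6.
(2,3) = 16 − 7 = 9 completes the 16 down.
(1,1) = 7 − 6 = 1 completes the 7 down.
(1,2) = 10 − 8 = 2 completes the 10 across.
(2,2) = 23 − 15 = 8 completes the 23 across.

2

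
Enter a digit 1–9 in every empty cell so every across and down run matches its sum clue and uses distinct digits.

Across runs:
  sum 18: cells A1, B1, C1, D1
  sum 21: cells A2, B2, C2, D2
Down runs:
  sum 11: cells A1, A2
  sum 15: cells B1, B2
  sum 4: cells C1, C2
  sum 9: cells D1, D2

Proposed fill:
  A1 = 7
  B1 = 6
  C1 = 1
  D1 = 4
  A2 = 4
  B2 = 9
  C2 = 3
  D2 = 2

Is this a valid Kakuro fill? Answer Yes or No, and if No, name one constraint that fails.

No — the down run D1–D2 sums to 6, not 9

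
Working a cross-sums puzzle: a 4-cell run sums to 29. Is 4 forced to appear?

The only way to make 29 from 4 distinct digits is {5,7,8,9}, which does not contain 4.

No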